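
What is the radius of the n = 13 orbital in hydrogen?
8.94310 nm (or 89.43095 Å)

The Bohr radius formula is:
r_n = n² a₀ / Z

where a₀ = 0.05291772 nm is the Bohr radius.

For H (Z = 1) at n = 13:
r_13 = 13² × 0.05291772 nm / 1
r_13 = 169 × 0.05291772 nm / 1
r_13 = 8.943095 nm / 1
r_13 = 8.94310 nm

The electron orbits at approximately 8.94310 nm from the nucleus.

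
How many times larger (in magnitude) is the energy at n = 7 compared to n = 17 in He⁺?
5.897959

Using E_n = -13.6057 Z² / n² eV with Z = 2:

E_7 = -13.6057 × 2² / 7² = -54.4228 / 49 = -1.110669387755 eV
E_17 = -13.6057 × 2² / 17² = -54.4228 / 289 = -0.188314186851 eV

The ratio is:
E_7/E_17 = (-1.110669387755) / (-0.188314186851)
E_7/E_17 = (-54.4228/49) / (-54.4228/289)
E_7/E_17 = 289/49
E_7/E_17 = 5.897959
(Note: the Z² factors cancel in the ratio.)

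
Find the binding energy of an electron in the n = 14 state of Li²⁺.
0.62475 eV

The ionization energy is the energy needed to remove the electron completely (n → ∞).

For a hydrogen-like ion with Z = 3, E_n = -13.6057 Z² / n² eV.

At n = 14: E_14 = -13.6057 × 3² / 14² = -0.62475153 eV
At n = ∞: E_∞ = 0 eV

Ionization energy = E_∞ - E_14 = 0 - (-0.62475153) = 0.62475153 eV
Ionization energy ≈ 0.62475 eV

This is also called the binding energy of the electron in state n = 14.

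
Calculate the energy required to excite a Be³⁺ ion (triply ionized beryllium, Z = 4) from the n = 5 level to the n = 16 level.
7.857292 eV

The energy levels of a hydrogen-like atom are E_n = -13.6057 Z² eV / n².

Energy at n = 5: E_5 = -13.6057 × 4² / 5² = -8.707648000 eV
Energy at n = 16: E_16 = -13.6057 × 4² / 16² = -0.850356250 eV

The excitation energy is the difference:
ΔE = E_16 - E_5
ΔE = -0.850356250 - (-8.707648000)
ΔE = 7.857292 eV

Since this is positive, energy must be absorbed (photon absorption).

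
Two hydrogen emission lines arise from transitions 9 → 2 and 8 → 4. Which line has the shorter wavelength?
9 → 2

Calculate the energy for each transition:

Transition 9 → 2:
ΔE₁ = |E_2 - E_9| = |-13.6057/2² - (-13.6057/9²)|
ΔE₁ = |-3.401425000000 - (-0.167971604938)| = 3.233453395 eV

Transition 8 → 4:
ΔE₂ = |E_4 - E_8| = |-13.6057/4² - (-13.6057/8²)|
ΔE₂ = |-0.850356250000 - (-0.212589062500)| = 0.637767188 eV

Since 3.233453395 eV > 0.637767188 eV, the transition 9 → 2 emits the more energetic photon.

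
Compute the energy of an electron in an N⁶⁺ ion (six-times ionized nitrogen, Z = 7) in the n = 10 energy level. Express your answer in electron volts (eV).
-6.666793 eV

The energy levels of a hydrogen-like atom are given by:
E_n = -13.6057 Z² / n² eV  (with Z = 7 for N⁶⁺)

For n = 10:
E_10 = -13.6057 × 7² / 10²
E_10 = -13.6057 × 49 / 100
E_10 = -6.666793 eV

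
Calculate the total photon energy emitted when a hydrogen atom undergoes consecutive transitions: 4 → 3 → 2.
2.551 eV

The energy levels of hydrogen are E_n = -13.6057 / n² eV.

First transition (4 → 3):
ΔE₁ = |E_3 - E_4|
ΔE₁ = |-1.511744444 - (-0.850356250)| = 0.661388 eV

Second transition (3 → 2):
ΔE₂ = |E_2 - E_3|
ΔE₂ = |-3.401425000 - (-1.511744444)| = 1.889681 eV

Total energy released:
E_total = ΔE₁ + ΔE₂ = 0.661388 + 1.889681 = 2.551 eV

Note: This equals the direct transition 4 → 2: 2.551 eV ✓
Energy is conserved regardless of the path taken.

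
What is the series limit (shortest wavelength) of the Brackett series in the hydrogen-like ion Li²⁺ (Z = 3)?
162.003 nm

The series limit corresponds to the transition from n = ∞ to n = 4.
This is the highest energy (shortest wavelength) transition in the Brackett series.

E_∞ = 0 eV
E_4 = -13.6057 × 3² / 4² = -7.6532063 eV

Energy at series limit:
ΔE = E_∞ - E_4 = 0 - (-7.6532063) = 7.6532063 eV
λ = hc/E = 1239.84 eV·nm / 7.6532063 eV = 162.003 nm

This energy equals the ionization energy from the n = 4 state of Li²⁺.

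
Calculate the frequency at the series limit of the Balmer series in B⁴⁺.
2.056e+16 Hz

The series limit corresponds to the transition from n = ∞ to n = 2.
This is the highest energy (shortest wavelength) transition in the Balmer series.

E_∞ = 0 eV
E_2 = -13.6057 × 5² / 2² = -85.03563 eV

Energy at series limit:
ΔE = E_∞ - E_2 = 0 - (-85.03563) = 85.03563 eV
E = 85.03563 eV × (1.602177 × 10⁻¹⁹ J/eV) = 1.36242e-17 J
f = E/h = 1.36242e-17 J / (6.62607 × 10⁻³⁴ J·s) = 2.056e+16 Hz

This energy equals the ionization energy from the n = 2 state of B⁴⁺.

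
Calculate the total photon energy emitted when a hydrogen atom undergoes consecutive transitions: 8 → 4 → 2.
3.1888 eV

The energy levels of hydrogen are E_n = -13.6057 / n² eV.

First transition (8 → 4):
ΔE₁ = |E_4 - E_8|
ΔE₁ = |-0.8503562500 - (-0.2125890625)| = 0.6377672 eV

Second transition (4 → 2):
ΔE₂ = |E_2 - E_4|
ΔE₂ = |-3.4014250000 - (-0.8503562500)| = 2.5510688 eV

Total energy released:
E_total = ΔE₁ + ΔE₂ = 0.6377672 + 2.5510688 = 3.1888 eV

Note: This equals the direct transition 8 → 2: 3.1888 eV ✓
Energy is conserved regardless of the path taken.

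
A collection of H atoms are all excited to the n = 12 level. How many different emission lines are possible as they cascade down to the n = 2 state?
55

The electron can occupy levels n = 2, 3, ..., 12 during de-excitation — that is m = 12 - 2 + 1 = 11 distinct levels.

The number of distinct spectral lines equals the number of ways to choose 2 of these m levels (each pair gives one possible emission transition):

Number of lines = m(m-1)/2 = 11×10/2 = 55

These correspond to all possible transitions between the 11 levels:
12 → 11, 12 → 10, 12 → 9, 12 → 8, 12 → 7, 12 → 6, 12 → 5, 12 → 4...

Each transition produces a photon with a unique energy (and thus wavelength). This count does not depend on Z.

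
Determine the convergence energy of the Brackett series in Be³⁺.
13.606 eV

The series limit corresponds to the transition from n = ∞ to n = 4.
This is the highest energy (shortest wavelength) transition in the Brackett series.

E_∞ = 0 eV
E_4 = -13.6057 × 4² / 4² = -13.606 eV

Energy at series limit:
ΔE = E_∞ - E_4 = 0 - (-13.606) = 13.606 eV

This energy equals the ionization energy from the n = 4 state of Be³⁺.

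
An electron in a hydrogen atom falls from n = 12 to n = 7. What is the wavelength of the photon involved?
6768.30 nm

First, find the transition energy using E_n = -13.6057 / n² eV:
E_12 = -13.6057 / 12² = -0.09448403 eV
E_7 = -13.6057 / 7² = -0.27766735 eV

Photon energy: |ΔE| = |E_7 - E_12| = 0.18318332 eV

Convert to wavelength using E = hc/λ with hc = 1239.84 eV·nm:
λ = hc/E = 1239.84 eV·nm / 0.18318332 eV
λ = 6768.30 nm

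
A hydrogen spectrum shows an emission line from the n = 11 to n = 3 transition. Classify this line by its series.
Paschen series

The spectral series in hydrogen are named based on the final (lower) energy level:
- Lyman series: n_final = 1 (ultraviolet)
- Balmer series: n_final = 2 (visible/near-UV)
- Paschen series: n_final = 3 (infrared)
- Brackett series: n_final = 4 (infrared)
- Pfund series: n_final = 5 (far infrared)

Since this transition ends at n = 3, it belongs to the Paschen series.

For reference, this 11 → 3 line has photon energy
ΔE = 13.6057 eV × (1/3² - 1/11²) = 1.3993006428 eV,
corresponding to wavelength λ = hc/ΔE = 1239.84 eV·nm / 1.3993006428 eV = 886.042614 nm in the infrared region.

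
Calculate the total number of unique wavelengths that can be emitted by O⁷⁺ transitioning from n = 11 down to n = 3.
36

The electron can occupy levels n = 3, 4, ..., 11 during de-excitation — that is m = 11 - 3 + 1 = 9 distinct levels.

The number of distinct spectral lines equals the number of ways to choose 2 of these m levels (each pair gives one possible emission transition):

Number of lines = m(m-1)/2 = 9×8/2 = 36

These correspond to all possible transitions between the 9 levels:
11 → 10, 11 → 9, 11 → 8, 11 → 7, 11 → 6, 11 → 5, 11 → 4, 11 → 3...

Each transition produces a photon with a unique energy (and thus wavelength). This count does not depend on Z.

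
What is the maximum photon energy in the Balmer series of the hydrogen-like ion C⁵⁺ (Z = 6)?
122.451 eV

The series limit corresponds to the transition from n = ∞ to n = 2.
This is the highest energy (shortest wavelength) transition in the Balmer series.

E_∞ = 0 eV
E_2 = -13.6057 × 6² / 2² = -122.451 eV

Energy at series limit:
ΔE = E_∞ - E_2 = 0 - (-122.451) = 122.451 eV

This energy equals the ionization energy from the n = 2 state of C⁵⁺.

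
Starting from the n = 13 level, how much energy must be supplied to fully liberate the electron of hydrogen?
0.0805 eV

The ionization energy is the energy needed to remove the electron completely (n → ∞).

For hydrogen, E_n = -13.6057 eV / n².

At n = 13: E_13 = -13.6057 / 13² = -0.0805071 eV
At n = ∞: E_∞ = 0 eV

Ionization energy = E_∞ - E_13 = 0 - (-0.0805071) = 0.0805071 eV
Ionization energy ≈ 0.0805 eV

This is also called the binding energy of the electron in state n = 13.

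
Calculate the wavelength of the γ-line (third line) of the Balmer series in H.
433.93578 nm

The lines of a series are numbered from the longest wavelength (smallest ΔE) outward; the third line is the transition from n = n_f + 3 to n_f.
The Balmer series has all transitions ending at n_f = 2.

For H, the third line (γ-line) is the jump from n = 5 to n = 2:
E_5 = -13.6057 / 5² = -0.544228000 eV
E_2 = -13.6057 / 2² = -3.401425000 eV
ΔE = E_5 - E_2 = 2.857197000 eV

λ = hc/E = 1239.84 eV·nm / 2.857197000 eV
λ = 433.93578 nm

This is the γ-line of the Balmer series in H.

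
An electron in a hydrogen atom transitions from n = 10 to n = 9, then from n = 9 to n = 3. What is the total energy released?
1.376 eV

The energy levels of hydrogen are E_n = -13.6057 / n² eV.

First transition (10 → 9):
ΔE₁ = |E_9 - E_10|
ΔE₁ = |-0.167971605 - (-0.136057000)| = 0.031915 eV

Second transition (9 → 3):
ΔE₂ = |E_3 - E_9|
ΔE₂ = |-1.511744444 - (-0.167971605)| = 1.343773 eV

Total energy released:
E_total = ΔE₁ + ΔE₂ = 0.031915 + 1.343773 = 1.376 eV

Note: This equals the direct transition 10 → 3: 1.376 eV ✓
Energy is conserved regardless of the path taken.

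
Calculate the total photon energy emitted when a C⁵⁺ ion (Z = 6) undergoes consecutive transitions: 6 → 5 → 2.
108.84560 eV

The energy levels of C⁵⁺ are E_n = -13.6057 × 6² / n² eV.

First transition (6 → 5):
ΔE₁ = |E_5 - E_6|
ΔE₁ = |-19.59220800000 - (-13.60570000000)| = 5.98650800 eV

Second transition (5 → 2):
ΔE₂ = |E_2 - E_5|
ΔE₂ = |-122.45130000000 - (-19.59220800000)| = 102.85909200 eV

Total energy released:
E_total = ΔE₁ + ΔE₂ = 5.98650800 + 102.85909200 = 108.84560 eV

Note: This equals the direct transition 6 → 2: 108.84560 eV ✓
Energy is conserved regardless of the path taken.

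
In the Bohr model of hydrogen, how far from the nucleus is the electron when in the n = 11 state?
6.4030 nm (or 64.0304 Å)

The Bohr radius formula is:
r_n = n² a₀ / Z

where a₀ = 0.0529177 nm is the Bohr radius.

For H (Z = 1) at n = 11:
r_11 = 11² × 0.0529177 nm / 1
r_11 = 121 × 0.0529177 nm / 1
r_11 = 6.40304 nm / 1
r_11 = 6.4030 nm

The electron orbits at approximately 6.4030 nm from the nucleus.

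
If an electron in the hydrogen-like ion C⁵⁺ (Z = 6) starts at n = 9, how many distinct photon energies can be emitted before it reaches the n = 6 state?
6

The electron can occupy levels n = 6, 7, ..., 9 during de-excitation — that is m = 9 - 6 + 1 = 4 distinct levels.

The number of distinct spectral lines equals the number of ways to choose 2 of these m levels (each pair gives one possible emission transition):

Number of lines = m(m-1)/2 = 4×3/2 = 6

These correspond to all possible transitions between the 4 levels:
9 → 8, 9 → 7, 9 → 6, 8 → 7, 8 → 6, 7 → 6

Each transition produces a photon with a unique energy (and thus wavelength). This count does not depend on Z.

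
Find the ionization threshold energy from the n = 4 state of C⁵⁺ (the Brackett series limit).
30.6128 eV

The series limit corresponds to the transition from n = ∞ to n = 4.
This is the highest energy (shortest wavelength) transition in the Brackett series.

E_∞ = 0 eV
E_4 = -13.6057 × 6² / 4² = -30.6128 eV

Energy at series limit:
ΔE = E_∞ - E_4 = 0 - (-30.6128) = 30.6128 eV

This energy equals the ionization energy from the n = 4 state of C⁵⁺.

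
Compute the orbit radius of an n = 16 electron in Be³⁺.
3.386734 nm (or 33.867342 Å)

The Bohr radius formula is:
r_n = n² a₀ / Z

where a₀ = 0.052917721 nm is the Bohr radius.

For Be³⁺ (Z = 4) at n = 16:
r_16 = 16² × 0.052917721 nm / 4
r_16 = 256 × 0.052917721 nm / 4
r_16 = 13.5469366 nm / 4
r_16 = 3.386734 nm

The electron orbits at approximately 3.386734 nm from the nucleus.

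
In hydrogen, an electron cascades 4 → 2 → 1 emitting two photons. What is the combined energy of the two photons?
12.755344 eV

The energy levels of hydrogen are E_n = -13.6057 / n² eV.

First transition (4 → 2):
ΔE₁ = |E_2 - E_4|
ΔE₁ = |-3.401425000000 - (-0.850356250000)| = 2.551068750 eV

Second transition (2 → 1):
ΔE₂ = |E_1 - E_2|
ΔE₂ = |-13.605700000000 - (-3.401425000000)| = 10.204275000 eV

Total energy released:
E_total = ΔE₁ + ΔE₂ = 2.551068750 + 10.204275000 = 12.755344 eV

Note: This equals the direct transition 4 → 1: 12.755344 eV ✓
Energy is conserved regardless of the path taken.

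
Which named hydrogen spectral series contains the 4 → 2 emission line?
Balmer series

The spectral series in hydrogen are named based on the final (lower) energy level:
- Lyman series: n_final = 1 (ultraviolet)
- Balmer series: n_final = 2 (visible/near-UV)
- Paschen series: n_final = 3 (infrared)
- Brackett series: n_final = 4 (infrared)
- Pfund series: n_final = 5 (far infrared)

Since this transition ends at n = 2, it belongs to the Balmer series.

For reference, this 4 → 2 line has photon energy
ΔE = 13.6057 eV × (1/2² - 1/4²) = 2.55106875 eV,
corresponding to wavelength λ = hc/ΔE = 1239.84 eV·nm / 2.55106875 eV = 486.0081 nm in the visible/near-UV region.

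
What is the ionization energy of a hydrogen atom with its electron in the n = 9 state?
0.167972 eV

The ionization energy is the energy needed to remove the electron completely (n → ∞).

For hydrogen, E_n = -13.6057 eV / n².

At n = 9: E_9 = -13.6057 / 9² = -0.167971605 eV
At n = ∞: E_∞ = 0 eV

Ionization energy = E_∞ - E_9 = 0 - (-0.167971605) = 0.167971605 eV
Ionization energy ≈ 0.167972 eV

This is also called the binding energy of the electron in state n = 9.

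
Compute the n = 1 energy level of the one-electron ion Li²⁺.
-122.45 eV

For hydrogen-like ions, the energy levels scale with Z²:
E_n = -13.6057 Z² / n² eV

For Li²⁺ (Z = 3) at n = 1:
E_1 = -13.6057 × 3² / 1²
E_1 = -13.6057 × 9 / 1
E_1 = -122.4513 / 1
E_1 = -122.45 eV

The energy is 9 times more negative than hydrogen at the same n due to the stronger nuclear charge.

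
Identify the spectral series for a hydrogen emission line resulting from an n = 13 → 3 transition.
Paschen series

The spectral series in hydrogen are named based on the final (lower) energy level:
- Lyman series: n_final = 1 (ultraviolet)
- Balmer series: n_final = 2 (visible/near-UV)
- Paschen series: n_final = 3 (infrared)
- Brackett series: n_final = 4 (infrared)
- Pfund series: n_final = 5 (far infrared)

Since this transition ends at n = 3, it belongs to the Paschen series.

For reference, this 13 → 3 line has photon energy
ΔE = 13.6057 eV × (1/3² - 1/13²) = 1.431237 eV,
corresponding to wavelength λ = hc/ΔE = 1239.84 eV·nm / 1.431237 eV = 866.27 nm in the infrared region.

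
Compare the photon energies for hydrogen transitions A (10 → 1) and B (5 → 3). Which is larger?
10 → 1

Calculate the energy for each transition:

Transition 10 → 1:
ΔE₁ = |E_1 - E_10| = |-13.6057/1² - (-13.6057/10²)|
ΔE₁ = |-13.60570000 - (-0.13605700)| = 13.46964 eV

Transition 5 → 3:
ΔE₂ = |E_3 - E_5| = |-13.6057/3² - (-13.6057/5²)|
ΔE₂ = |-1.51174444 - (-0.54422800)| = 0.96752 eV

Since 13.46964 eV > 0.96752 eV, the transition 10 → 1 emits the more energetic photon.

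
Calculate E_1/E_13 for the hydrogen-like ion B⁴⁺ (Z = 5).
169.000

Using E_n = -13.6057 Z² / n² eV with Z = 5:

E_1 = -13.6057 × 5² / 1² = -340.1425 / 1 = -340.142500000 eV
E_13 = -13.6057 × 5² / 13² = -340.1425 / 169 = -2.012677515 eV

The ratio is:
E_1/E_13 = (-340.142500000) / (-2.012677515)
E_1/E_13 = (-340.1425/1) / (-340.1425/169)
E_1/E_13 = 169/1
E_1/E_13 = 169.000
(Note: the Z² factors cancel in the ratio.)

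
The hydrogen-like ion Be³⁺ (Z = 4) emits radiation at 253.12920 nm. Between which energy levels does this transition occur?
n = 5 → n = 4

First, find the photon energy from the wavelength (hc = 1239.84 eV·nm):
E = hc/λ = 1239.84 eV·nm / 253.12920 nm = 4.8980521 eV

The energy levels of Be³⁺ satisfy E_n = -13.6057 × 4² / n² eV, so an emission n_i → n_f releases
ΔE = 13.6057 × 4² × (1/n_f² − 1/n_i²) eV.

Setting ΔE equal to the photon energy:
1/n_f² − 1/n_i² = 4.8980521 / (13.6057 × 4²) = 0.022500000

Since 1/n_i² must be positive, we need 1/n_f² > 0.022500000, i.e. n_f ≤ 6. For each allowed n_f, solve n_i = (1/n_f² − 0.022500000)^(−1/2) and check whether it is a whole number:
  n_f = 1: 1/n_i² = 1.000000000 − 0.022500000 = 0.977500000 → n_i = 1.011  (not an integer) ✗
  n_f = 2: 1/n_i² = 0.250000000 − 0.022500000 = 0.227500000 → n_i = 2.097  (not an integer) ✗
  n_f = 3: 1/n_i² = 0.111111111 − 0.022500000 = 0.088611111 → n_i = 3.359  (not an integer) ✗
  n_f = 4: 1/n_i² = 0.062500000 − 0.022500000 = 0.040000000 → n_i = 5.000  → integer, n_i = 5 ✓
  n_f = 5: 1/n_i² = 0.040000000 − 0.022500000 = 0.017500000 → n_i = 7.559  (not an integer) ✗
  n_f = 6: 1/n_i² = 0.027777778 − 0.022500000 = 0.005277778 → n_i = 13.765  (not an integer) ✗

Only n_f = 4 gives an integer upper level, n_i = 5.

The transition is from n = 5 to n = 4 (emission).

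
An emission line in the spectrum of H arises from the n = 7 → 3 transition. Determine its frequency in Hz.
2.984e+14 Hz

First, find the transition energy:
E_7 = -13.6057 / 7² = -0.27766735 eV
E_3 = -13.6057 / 3² = -1.51174444 eV
|ΔE| = |E_3 - E_7| = 1.23407709 eV

Convert to Joules: E = 1.23407709 eV × (1.602177 × 10⁻¹⁹ J/eV) = 1.97721e-19 J

Using E = hf:
f = E/h = 1.97721e-19 J / (6.62607 × 10⁻³⁴ J·s)
f = 2.984e+14 Hz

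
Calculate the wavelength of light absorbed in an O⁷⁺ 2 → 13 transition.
5.83 nm

First, find the transition energy using E_n = -13.6057 Z² / n² eV:
E_2 = -13.6057 × 8² / 2² = -217.6912 eV
E_13 = -13.6057 × 8² / 13² = -5.1525 eV

Photon energy: |ΔE| = |E_13 - E_2| = 212.5387 eV

Convert to wavelength using E = hc/λ with hc = 1239.84 eV·nm:
λ = hc/E = 1239.84 eV·nm / 212.5387 eV
λ = 5.83 nm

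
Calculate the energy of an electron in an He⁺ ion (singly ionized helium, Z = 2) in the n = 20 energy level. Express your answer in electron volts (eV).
-0.13606 eV

The energy levels of a hydrogen-like atom are given by:
E_n = -13.6057 Z² / n² eV  (with Z = 2 for He⁺)

For n = 20:
E_20 = -13.6057 × 2² / 20²
E_20 = -13.6057 × 4 / 400
E_20 = -0.13606 eV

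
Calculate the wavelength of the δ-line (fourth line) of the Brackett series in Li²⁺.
216.003587 nm

The lines of a series are numbered from the longest wavelength (smallest ΔE) outward; the fourth line is the transition from n = n_f + 4 to n_f.
The Brackett series has all transitions ending at n_f = 4.

For Li²⁺ (Z = 3), the fourth line (δ-line) is the jump from n = 8 to n = 4:
E_8 = -13.6057 × 3² / 8² = -1.9133015625 eV
E_4 = -13.6057 × 3² / 4² = -7.6532062500 eV
ΔE = E_8 - E_4 = 5.7399046875 eV

λ = hc/E = 1239.84 eV·nm / 5.7399046875 eV
λ = 216.003587 nm

This is the δ-line of the Brackett series in Li²⁺.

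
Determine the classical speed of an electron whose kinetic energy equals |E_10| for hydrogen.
2.19e+05 m/s (or 0.07% of c)

The binding energy at n = 10 for hydrogen is:
E_10 = -13.6057/10² = -0.136057 eV
|E_10| = 0.136057 eV

Convert to Joules:
KE = 0.136057 eV × (1.602177 × 10⁻¹⁹ J/eV) = 2.1799e-20 J

Using KE = ½mv²:
v = √(2·KE/m_e)
v = √(2 × 2.1799e-20 J / 9.10938 × 10⁻³¹ kg)
v = 2.19e+05 m/s

This is approximately 0.07% the speed of light.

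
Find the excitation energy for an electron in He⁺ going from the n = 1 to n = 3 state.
48.376 eV

The energy levels of a hydrogen-like atom are E_n = -13.6057 Z² eV / n².

Energy at n = 1: E_1 = -13.6057 × 2² / 1² = -54.422800 eV
Energy at n = 3: E_3 = -13.6057 × 2² / 3² = -6.046978 eV

The excitation energy is the difference:
ΔE = E_3 - E_1
ΔE = -6.046978 - (-54.422800)
ΔE = 48.376 eV

Since this is positive, energy must be absorbed (photon absorption).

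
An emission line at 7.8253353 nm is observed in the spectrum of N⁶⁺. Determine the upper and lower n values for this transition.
n = 9 → n = 2

First, find the photon energy from the wavelength (hc = 1239.84 eV·nm):
E = hc/λ = 1239.84 eV·nm / 7.8253353 nm = 158.43922 eV

The energy levels of N⁶⁺ satisfy E_n = -13.6057 × 7² / n² eV, so an emission n_i → n_f releases
ΔE = 13.6057 × 7² × (1/n_f² − 1/n_i²) eV.

Setting ΔE equal to the photon energy:
1/n_f² − 1/n_i² = 158.43922 / (13.6057 × 7²) = 0.23765433

Since 1/n_i² must be positive, we need 1/n_f² > 0.23765433, i.e. n_f ≤ 2. For each allowed n_f, solve n_i = (1/n_f² − 0.23765433)^(−1/2) and check whether it is a whole number:
  n_f = 1: 1/n_i² = 1.00000000 − 0.23765433 = 0.76234567 → n_i = 1.145  (not an integer) ✗
  n_f = 2: 1/n_i² = 0.25000000 − 0.23765433 = 0.01234567 → n_i = 9.000  → integer, n_i = 9 ✓

Only n_f = 2 gives an integer upper level, n_i = 9.

The transition is from n = 9 to n = 2 (emission).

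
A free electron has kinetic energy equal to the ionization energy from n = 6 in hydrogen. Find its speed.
3.65e+05 m/s (or 0.12% of c)

The binding energy at n = 6 for hydrogen is:
E_6 = -13.6057/6² = -0.377936 eV
|E_6| = 0.377936 eV

Convert to Joules:
KE = 0.377936 eV × (1.602177 × 10⁻¹⁹ J/eV) = 6.0552e-20 J

Using KE = ½mv²:
v = √(2·KE/m_e)
v = √(2 × 6.0552e-20 J / 9.10938 × 10⁻³¹ kg)
v = 3.65e+05 m/s

This is approximately 0.12% the speed of light.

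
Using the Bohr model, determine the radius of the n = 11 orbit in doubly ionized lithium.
2.1343 nm (or 21.3435 Å)

The Bohr radius formula is:
r_n = n² a₀ / Z

where a₀ = 0.0529177 nm is the Bohr radius.

For Li²⁺ (Z = 3) at n = 11:
r_11 = 11² × 0.0529177 nm / 3
r_11 = 121 × 0.0529177 nm / 3
r_11 = 6.40304 nm / 3
r_11 = 2.1343 nm

The electron orbits at approximately 2.1343 nm from the nucleus.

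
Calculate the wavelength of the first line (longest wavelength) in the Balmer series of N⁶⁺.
13.3900 nm

The longest wavelength corresponds to the smallest energy transition in the series.
The Balmer series has all transitions ending at n_f = 2.

For N⁶⁺ (Z = 7), the first line (α-line) is the jump from n = 3 to n = 2:
E_3 = -13.6057 × 7² / 3² = -74.075478 eV
E_2 = -13.6057 × 7² / 2² = -166.669825 eV
ΔE = E_3 - E_2 = 92.594347 eV

λ = hc/E = 1239.84 eV·nm / 92.594347 eV
λ = 13.3900 nm

This is the α-line of the Balmer series in N⁶⁺.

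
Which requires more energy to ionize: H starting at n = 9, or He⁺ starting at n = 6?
He⁺ at n = 6 (E = -1.5117 eV)

Using E_n = -13.6057 Z² / n² eV:

H (Z = 1) at n = 9:
E = -13.6057 × 1² / 9² = -13.6057 × 1 / 81 = -0.1679716 eV

He⁺ (Z = 2) at n = 6:
E = -13.6057 × 2² / 6² = -13.6057 × 4 / 36 = -1.5117444 eV

Since -1.5117444 eV < -0.1679716 eV,
He⁺ at n = 6 is more tightly bound (requires more energy to ionize).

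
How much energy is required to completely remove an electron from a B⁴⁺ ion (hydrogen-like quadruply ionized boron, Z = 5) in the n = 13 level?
2.01 eV

The ionization energy is the energy needed to remove the electron completely (n → ∞).

For a hydrogen-like ion with Z = 5, E_n = -13.6057 Z² / n² eV.

At n = 13: E_13 = -13.6057 × 5² / 13² = -2.01268 eV
At n = ∞: E_∞ = 0 eV

Ionization energy = E_∞ - E_13 = 0 - (-2.01268) = 2.01268 eV
Ionization energy ≈ 2.01 eV

This is also called the binding energy of the electron in state n = 13.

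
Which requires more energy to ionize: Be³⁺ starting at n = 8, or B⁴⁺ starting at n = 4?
B⁴⁺ at n = 4 (E = -21.2589 eV)

Using E_n = -13.6057 Z² / n² eV:

Be³⁺ (Z = 4) at n = 8:
E = -13.6057 × 4² / 8² = -13.6057 × 16 / 64 = -3.4014250 eV

B⁴⁺ (Z = 5) at n = 4:
E = -13.6057 × 5² / 4² = -13.6057 × 25 / 16 = -21.2589063 eV

Since -21.2589063 eV < -3.4014250 eV,
B⁴⁺ at n = 4 is more tightly bound (requires more energy to ionize).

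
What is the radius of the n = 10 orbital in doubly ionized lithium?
1.763924 nm (or 17.639240 Å)

The Bohr radius formula is:
r_n = n² a₀ / Z

where a₀ = 0.052917721 nm is the Bohr radius.

For Li²⁺ (Z = 3) at n = 10:
r_10 = 10² × 0.052917721 nm / 3
r_10 = 100 × 0.052917721 nm / 3
r_10 = 5.2917721 nm / 3
r_10 = 1.763924 nm

The electron orbits at approximately 1.763924 nm from the nucleus.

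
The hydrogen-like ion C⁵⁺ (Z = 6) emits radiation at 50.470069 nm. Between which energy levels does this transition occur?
n = 9 → n = 4

First, find the photon energy from the wavelength (hc = 1239.84 eV·nm):
E = hc/λ = 1239.84 eV·nm / 50.470069 nm = 24.565847 eV

The energy levels of C⁵⁺ satisfy E_n = -13.6057 × 6² / n² eV, so an emission n_i → n_f releases
ΔE = 13.6057 × 6² × (1/n_f² − 1/n_i²) eV.

Setting ΔE equal to the photon energy:
1/n_f² − 1/n_i² = 24.565847 / (13.6057 × 6²) = 0.050154321

Since 1/n_i² must be positive, we need 1/n_f² > 0.050154321, i.e. n_f ≤ 4. For each allowed n_f, solve n_i = (1/n_f² − 0.050154321)^(−1/2) and check whether it is a whole number:
  n_f = 1: 1/n_i² = 1.000000000 − 0.050154321 = 0.949845679 → n_i = 1.026  (not an integer) ✗
  n_f = 2: 1/n_i² = 0.250000000 − 0.050154321 = 0.199845679 → n_i = 2.237  (not an integer) ✗
  n_f = 3: 1/n_i² = 0.111111111 − 0.050154321 = 0.060956790 → n_i = 4.050  (not an integer) ✗
  n_f = 4: 1/n_i² = 0.062500000 − 0.050154321 = 0.012345679 → n_i = 9.000  → integer, n_i = 9 ✓

Only n_f = 4 gives an integer upper level, n_i = 9.

The transition is from n = 9 to n = 4 (emission).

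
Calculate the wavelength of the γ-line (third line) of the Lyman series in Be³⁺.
6.0751 nm

The lines of a series are numbered from the longest wavelength (smallest ΔE) outward; the third line is the transition from n = n_f + 3 to n_f.
The Lyman series has all transitions ending at n_f = 1.

For Be³⁺ (Z = 4), the third line (γ-line) is the jump from n = 4 to n = 1:
E_4 = -13.6057 × 4² / 4² = -13.605700 eV
E_1 = -13.6057 × 4² / 1² = -217.691200 eV
ΔE = E_4 - E_1 = 204.085500 eV

λ = hc/E = 1239.84 eV·nm / 204.085500 eV
λ = 6.0751 nm

This is the γ-line of the Lyman series in Be³⁺.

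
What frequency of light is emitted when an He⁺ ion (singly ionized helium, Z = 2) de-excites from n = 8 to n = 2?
3.0842e+15 Hz

First, find the transition energy:
E_8 = -13.6057 × 2² / 8² = -0.850356 eV
E_2 = -13.6057 × 2² / 2² = -13.605700 eV
|ΔE| = |E_2 - E_8| = 12.755344 eV

Convert to Joules: E = 12.755344 eV × (1.602177 × 10⁻¹⁹ J/eV) = 2.043632e-18 J

Using E = hf:
f = E/h = 2.043632e-18 J / (6.62607 × 10⁻³⁴ J·s)
f = 3.0842e+15 Hz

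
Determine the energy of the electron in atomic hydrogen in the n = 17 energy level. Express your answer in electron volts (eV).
-0.0471 eV

The energy levels of a hydrogen-like atom are given by:
E_n = -13.6057 eV / n²

For n = 17:
E_17 = -13.6057 eV / 17²
E_17 = -13.6057 eV / 289
E_17 = -0.0471 eV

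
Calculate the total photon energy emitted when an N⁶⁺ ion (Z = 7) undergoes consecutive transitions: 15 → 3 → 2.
163.70681 eV

The energy levels of N⁶⁺ are E_n = -13.6057 × 7² / n² eV.

First transition (15 → 3):
ΔE₁ = |E_3 - E_15|
ΔE₁ = |-74.07547777778 - (-2.96301911111)| = 71.11245867 eV

Second transition (3 → 2):
ΔE₂ = |E_2 - E_3|
ΔE₂ = |-166.66982500000 - (-74.07547777778)| = 92.59434722 eV

Total energy released:
E_total = ΔE₁ + ΔE₂ = 71.11245867 + 92.59434722 = 163.70681 eV

Note: This equals the direct transition 15 → 2: 163.70681 eV ✓
Energy is conserved regardless of the path taken.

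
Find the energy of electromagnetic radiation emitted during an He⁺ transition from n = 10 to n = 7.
0.56644 eV

The energy levels are E_n = -13.6057 Z² eV / n².

Energy at n = 10: E_10 = -13.6057 × 2² / 10² = -0.54422800 eV
Energy at n = 7: E_7 = -13.6057 × 2² / 7² = -1.11066939 eV

For emission (electron falling to lower state), the photon energy is:
E_photon = E_10 - E_7 = |-0.54422800 - (-1.11066939)|
E_photon = 0.56644 eV

This energy is carried away by the emitted photon.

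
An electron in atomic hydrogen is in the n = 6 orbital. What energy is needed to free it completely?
0.378 eV

The ionization energy is the energy needed to remove the electron completely (n → ∞).

For hydrogen, E_n = -13.6057 eV / n².

At n = 6: E_6 = -13.6057 / 6² = -0.377936 eV
At n = ∞: E_∞ = 0 eV

Ionization energy = E_∞ - E_6 = 0 - (-0.377936) = 0.377936 eV
Ionization energy ≈ 0.378 eV

This is also called the binding energy of the electron in state n = 6.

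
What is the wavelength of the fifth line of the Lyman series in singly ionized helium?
23.43 nm

The lines of a series are numbered from the longest wavelength (smallest ΔE) outward; the fifth line is the transition from n = n_f + 5 to n_f.
The Lyman series has all transitions ending at n_f = 1.

For He⁺ (Z = 2), the fifth line (ε-line) is the jump from n = 6 to n = 1:
E_6 = -13.6057 × 2² / 6² = -1.5117 eV
E_1 = -13.6057 × 2² / 1² = -54.4228 eV
ΔE = E_6 - E_1 = 52.9111 eV

λ = hc/E = 1239.84 eV·nm / 52.9111 eV
λ = 23.43 nm

This is the ε-line of the Lyman series in He⁺.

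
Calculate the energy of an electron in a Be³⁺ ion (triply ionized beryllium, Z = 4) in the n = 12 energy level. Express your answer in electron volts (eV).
-1.511744 eV

The energy levels of a hydrogen-like atom are given by:
E_n = -13.6057 Z² / n² eV  (with Z = 4 for Be³⁺)

For n = 12:
E_12 = -13.6057 × 4² / 12²
E_12 = -13.6057 × 16 / 144
E_12 = -1.511744 eV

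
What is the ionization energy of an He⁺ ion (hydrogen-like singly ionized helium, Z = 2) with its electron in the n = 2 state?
13.606 eV

The ionization energy is the energy needed to remove the electron completely (n → ∞).

For a hydrogen-like ion with Z = 2, E_n = -13.6057 Z² / n² eV.

At n = 2: E_2 = -13.6057 × 2² / 2² = -13.605700 eV
At n = ∞: E_∞ = 0 eV

Ionization energy = E_∞ - E_2 = 0 - (-13.605700) = 13.605700 eV
Ionization energy ≈ 13.606 eV

This is also called the binding energy of the electron in state n = 2.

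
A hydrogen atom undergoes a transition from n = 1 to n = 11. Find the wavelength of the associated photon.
91.89 nm

First, find the transition energy using E_n = -13.6057 / n² eV:
E_1 = -13.6057 / 1² = -13.6057 eV
E_11 = -13.6057 / 11² = -0.1124 eV

Photon energy: |ΔE| = |E_11 - E_1| = 13.4933 eV

Convert to wavelength using E = hc/λ with hc = 1239.84 eV·nm:
λ = hc/E = 1239.84 eV·nm / 13.4933 eV
λ = 91.89 nm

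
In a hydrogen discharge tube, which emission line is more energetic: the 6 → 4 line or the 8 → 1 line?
8 → 1

Calculate the energy for each transition:

Transition 6 → 4:
ΔE₁ = |E_4 - E_6| = |-13.6057/4² - (-13.6057/6²)|
ΔE₁ = |-0.850356250000 - (-0.377936111111)| = 0.472420139 eV

Transition 8 → 1:
ΔE₂ = |E_1 - E_8| = |-13.6057/1² - (-13.6057/8²)|
ΔE₂ = |-13.605700000000 - (-0.212589062500)| = 13.393110938 eV

Since 13.393110938 eV > 0.472420139 eV, the transition 8 → 1 emits the more energetic photon.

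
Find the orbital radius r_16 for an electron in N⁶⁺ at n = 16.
1.9353 nm (or 19.3528 Å)

The Bohr radius formula is:
r_n = n² a₀ / Z

where a₀ = 0.0529177 nm is the Bohr radius.

For N⁶⁺ (Z = 7) at n = 16:
r_16 = 16² × 0.0529177 nm / 7
r_16 = 256 × 0.0529177 nm / 7
r_16 = 13.54693 nm / 7
r_16 = 1.9353 nm

The electron orbits at approximately 1.9353 nm from the nucleus.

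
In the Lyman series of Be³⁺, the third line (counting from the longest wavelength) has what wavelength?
6.08 nm

The lines of a series are numbered from the longest wavelength (smallest ΔE) outward; the third line is the transition from n = n_f + 3 to n_f.
The Lyman series has all transitions ending at n_f = 1.

For Be³⁺ (Z = 4), the third line (γ-line) is the jump from n = 4 to n = 1:
E_4 = -13.6057 × 4² / 4² = -13.6057 eV
E_1 = -13.6057 × 4² / 1² = -217.6912 eV
ΔE = E_4 - E_1 = 204.0855 eV

λ = hc/E = 1239.84 eV·nm / 204.0855 eV
λ = 6.08 nm

This is the γ-line of the Lyman series in Be³⁺.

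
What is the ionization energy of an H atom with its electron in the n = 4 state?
0.8504 eV

The ionization energy is the energy needed to remove the electron completely (n → ∞).

For hydrogen, E_n = -13.6057 eV / n².

At n = 4: E_4 = -13.6057 / 4² = -0.8503563 eV
At n = ∞: E_∞ = 0 eV

Ionization energy = E_∞ - E_4 = 0 - (-0.8503563) = 0.8503563 eV
Ionization energy ≈ 0.8504 eV

This is also called the binding energy of the electron in state n = 4.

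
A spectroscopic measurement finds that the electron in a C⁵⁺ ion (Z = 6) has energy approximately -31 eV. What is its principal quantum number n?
n = 4

The exact energy levels follow E_n = -13.6057 Z² / n² eV with Z = 6.

The measured value (-31 eV) is reported to only 2 significant figures, so we must test candidate n values and see which one matches to that precision.

Candidate energies:
  n = 2:  E = -13.6057 × 6² / 2² = -122.45130 eV
  n = 3:  E = -13.6057 × 6² / 3² = -54.42280 eV
  n = 4:  E = -13.6057 × 6² / 4² = -30.61283 eV  ← matches
  n = 5:  E = -13.6057 × 6² / 5² = -19.59221 eV
  n = 6:  E = -13.6057 × 6² / 6² = -13.60570 eV

Checking against the measurement of -31 eV (2 sig figs), only n = 4 agrees:
E_4 = -30.61283 eV, which rounds to -31 eV ✓

Therefore n = 4.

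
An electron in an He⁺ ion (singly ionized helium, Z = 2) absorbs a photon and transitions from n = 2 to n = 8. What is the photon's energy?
12.76 eV

The energy levels of a hydrogen-like atom are E_n = -13.6057 Z² eV / n².

Energy at n = 2: E_2 = -13.6057 × 2² / 2² = -13.60570 eV
Energy at n = 8: E_8 = -13.6057 × 2² / 8² = -0.85036 eV

The excitation energy is the difference:
ΔE = E_8 - E_2
ΔE = -0.85036 - (-13.60570)
ΔE = 12.76 eV

Since this is positive, energy must be absorbed (photon absorption).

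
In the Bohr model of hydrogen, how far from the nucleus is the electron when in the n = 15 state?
11.9065 nm (or 119.0648 Å)

The Bohr radius formula is:
r_n = n² a₀ / Z

where a₀ = 0.0529177 nm is the Bohr radius.

For H (Z = 1) at n = 15:
r_15 = 15² × 0.0529177 nm / 1
r_15 = 225 × 0.0529177 nm / 1
r_15 = 11.90648 nm / 1
r_15 = 11.9065 nm

The electron orbits at approximately 11.9065 nm from the nucleus.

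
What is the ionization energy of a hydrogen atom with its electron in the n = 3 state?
1.511744 eV

The ionization energy is the energy needed to remove the electron completely (n → ∞).

For hydrogen, E_n = -13.6057 eV / n².

At n = 3: E_3 = -13.6057 / 3² = -1.511744444 eV
At n = ∞: E_∞ = 0 eV

Ionization energy = E_∞ - E_3 = 0 - (-1.511744444) = 1.511744444 eV
Ionization energy ≈ 1.511744 eV

This is also called the binding energy of the electron in state n = 3.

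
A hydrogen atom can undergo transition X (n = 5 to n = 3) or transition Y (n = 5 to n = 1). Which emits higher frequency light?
5 → 1

Calculate the energy for each transition:

Transition 5 → 3:
ΔE₁ = |E_3 - E_5| = |-13.6057/3² - (-13.6057/5²)|
ΔE₁ = |-1.51174444444 - (-0.54422800000)| = 0.96751644 eV

Transition 5 → 1:
ΔE₂ = |E_1 - E_5| = |-13.6057/1² - (-13.6057/5²)|
ΔE₂ = |-13.60570000000 - (-0.54422800000)| = 13.06147200 eV

Since 13.06147200 eV > 0.96751644 eV, the transition 5 → 1 emits the more energetic photon.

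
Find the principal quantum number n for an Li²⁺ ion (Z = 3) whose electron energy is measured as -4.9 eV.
n = 5

The exact energy levels follow E_n = -13.6057 Z² / n² eV with Z = 3.

The measured value (-4.9 eV) is reported to only 2 significant figures, so we must test candidate n values and see which one matches to that precision.

Candidate energies:
  n = 3:  E = -13.6057 × 3² / 3² = -13.60570 eV
  n = 4:  E = -13.6057 × 3² / 4² = -7.65321 eV
  n = 5:  E = -13.6057 × 3² / 5² = -4.89805 eV  ← matches
  n = 6:  E = -13.6057 × 3² / 6² = -3.40143 eV
  n = 7:  E = -13.6057 × 3² / 7² = -2.49901 eV

Checking against the measurement of -4.9 eV (2 sig figs), only n = 5 agrees:
E_5 = -4.89805 eV, which rounds to -4.9 eV ✓

Therefore n = 5.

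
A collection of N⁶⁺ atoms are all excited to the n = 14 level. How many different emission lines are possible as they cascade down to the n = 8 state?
21

The electron can occupy levels n = 8, 9, ..., 14 during de-excitation — that is m = 14 - 8 + 1 = 7 distinct levels.

The number of distinct spectral lines equals the number of ways to choose 2 of these m levels (each pair gives one possible emission transition):

Number of lines = m(m-1)/2 = 7×6/2 = 21

These correspond to all possible transitions between the 7 levels:
14 → 13, 14 → 12, 14 → 11, 14 → 10, 14 → 9, 14 → 8, 13 → 12, 13 → 11...

Each transition produces a photon with a unique energy (and thus wavelength). This count does not depend on Z.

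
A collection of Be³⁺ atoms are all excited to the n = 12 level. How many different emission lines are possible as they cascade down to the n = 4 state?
36

The electron can occupy levels n = 4, 5, ..., 12 during de-excitation — that is m = 12 - 4 + 1 = 9 distinct levels.

The number of distinct spectral lines equals the number of ways to choose 2 of these m levels (each pair gives one possible emission transition):

Number of lines = m(m-1)/2 = 9×8/2 = 36

These correspond to all possible transitions between the 9 levels:
12 → 11, 12 → 10, 12 → 9, 12 → 8, 12 → 7, 12 → 6, 12 → 5, 12 → 4...

Each transition produces a photon with a unique energy (and thus wavelength). This count does not depend on Z.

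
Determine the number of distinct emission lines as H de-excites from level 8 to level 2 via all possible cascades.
21

The electron can occupy levels n = 2, 3, ..., 8 during de-excitation — that is m = 8 - 2 + 1 = 7 distinct levels.

The number of distinct spectral lines equals the number of ways to choose 2 of these m levels (each pair gives one possible emission transition):

Number of lines = m(m-1)/2 = 7×6/2 = 21

These correspond to all possible transitions between the 7 levels:
8 → 7, 8 → 6, 8 → 5, 8 → 4, 8 → 3, 8 → 2, 7 → 6, 7 → 5...

Each transition produces a photon with a unique energy (and thus wavelength). This count does not depend on Z.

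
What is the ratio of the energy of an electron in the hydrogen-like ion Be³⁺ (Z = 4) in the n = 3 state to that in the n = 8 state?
7.11111

Using E_n = -13.6057 Z² / n² eV with Z = 4:

E_3 = -13.6057 × 4² / 3² = -217.6912 / 9 = -24.18791111111 eV
E_8 = -13.6057 × 4² / 8² = -217.6912 / 64 = -3.40142500000 eV

The ratio is:
E_3/E_8 = (-24.18791111111) / (-3.40142500000)
E_3/E_8 = (-217.6912/9) / (-217.6912/64)
E_3/E_8 = 64/9
E_3/E_8 = 7.11111
(Note: the Z² factors cancel in the ratio.)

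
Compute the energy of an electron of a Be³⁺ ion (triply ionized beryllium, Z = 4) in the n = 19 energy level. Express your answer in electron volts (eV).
-0.603 eV

The energy levels of a hydrogen-like atom are given by:
E_n = -13.6057 Z² / n² eV  (with Z = 4 for Be³⁺)

For n = 19:
E_19 = -13.6057 × 4² / 19²
E_19 = -13.6057 × 16 / 361
E_19 = -0.603 eV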